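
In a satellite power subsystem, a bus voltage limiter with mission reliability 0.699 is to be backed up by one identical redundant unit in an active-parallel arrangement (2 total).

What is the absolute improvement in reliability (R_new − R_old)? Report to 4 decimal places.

R_before = 0.699
R_after = 1 − (1 − 0.699)^2 = 0.9094
ΔR = 0.9094 − 0.699 = 0.2104

0.2104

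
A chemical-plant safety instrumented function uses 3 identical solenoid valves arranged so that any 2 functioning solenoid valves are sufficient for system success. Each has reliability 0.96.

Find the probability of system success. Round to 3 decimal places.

R = Σ_{i=2}^{3} C(3,i) p^i (1−p)^{3−i} with p = 0.96
C(3,2)·0.96^2·0.04^1 = 0.11059
C(3,3)·0.96^3·0.04^0 = 0.88474
Sum = 0.995

0.995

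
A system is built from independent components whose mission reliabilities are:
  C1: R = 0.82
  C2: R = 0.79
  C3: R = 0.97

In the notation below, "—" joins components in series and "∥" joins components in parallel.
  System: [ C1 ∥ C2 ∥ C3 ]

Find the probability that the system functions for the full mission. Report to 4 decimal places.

Parallel (C1, C2, and C3): 1 − (1 − 0.820000)(1 − 0.790000)(1 − 0.970000) = 0.9989

0.9989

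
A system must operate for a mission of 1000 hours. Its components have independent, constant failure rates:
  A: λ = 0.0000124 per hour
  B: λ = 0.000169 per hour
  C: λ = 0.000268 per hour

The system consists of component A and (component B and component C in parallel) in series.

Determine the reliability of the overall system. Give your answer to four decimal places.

R(A) = exp(−0.0000124 × 1000) = 0.987677
R(B) = exp(−0.000169 × 1000) = 0.844509
R(C) = exp(−0.000268 × 1000) = 0.764908
Parallel (B and C): 1 − (1 − 0.844509)(1 − 0.764908) = 0.963445
Series (A and [0.963445]): 0.987677 × 0.963445 = 0.9516

0.9516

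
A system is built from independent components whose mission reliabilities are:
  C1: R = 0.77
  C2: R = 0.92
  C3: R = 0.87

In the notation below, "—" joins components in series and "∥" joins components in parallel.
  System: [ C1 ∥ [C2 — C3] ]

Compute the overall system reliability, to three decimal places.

Series (C2 and C3): 0.92000 × 0.87000 = 0.80040
Parallel (C1 and [0.80040]): 1 − (1 − 0.77000)(1 − 0.80040) = 0.954

0.954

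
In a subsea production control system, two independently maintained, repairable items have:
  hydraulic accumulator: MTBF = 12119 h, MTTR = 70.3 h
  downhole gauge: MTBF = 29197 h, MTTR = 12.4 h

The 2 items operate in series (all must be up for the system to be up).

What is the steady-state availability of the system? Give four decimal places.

0.9938

A(hydraulic accumulator) = MTBF/(MTBF+MTTR) = 12119/(12119+70.3) = 0.994233
A(downhole gauge) = MTBF/(MTBF+MTTR) = 29197/(29197+12.4) = 0.999575
Series availability: 0.994233 × 0.999575 = 0.9938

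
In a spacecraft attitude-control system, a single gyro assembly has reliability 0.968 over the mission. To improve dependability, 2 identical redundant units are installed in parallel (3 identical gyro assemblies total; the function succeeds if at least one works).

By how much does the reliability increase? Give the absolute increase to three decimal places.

R_before = 0.968
R_after = 1 − (1 − 0.968)^3 = 1.000
ΔR = 1.000 − 0.968 = 0.032

0.032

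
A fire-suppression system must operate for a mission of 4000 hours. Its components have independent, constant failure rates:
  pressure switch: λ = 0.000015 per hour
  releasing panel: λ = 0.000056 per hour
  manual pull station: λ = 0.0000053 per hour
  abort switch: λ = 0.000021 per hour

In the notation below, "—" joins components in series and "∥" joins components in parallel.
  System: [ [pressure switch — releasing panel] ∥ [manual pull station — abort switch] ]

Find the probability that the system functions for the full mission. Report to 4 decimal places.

0.9753

R(pressure switch) = exp(−0.000015 × 4000) = 0.941765
R(releasing panel) = exp(−0.000056 × 4000) = 0.799315
R(manual pull station) = exp(−0.0000053 × 4000) = 0.979023
R(abort switch) = exp(−0.000021 × 4000) = 0.919431
Series (pressure switch and releasing panel): 0.941765 × 0.799315 = 0.752767
Series (manual pull station and abort switch): 0.979023 × 0.919431 = 0.900144
Parallel ([0.752767] and [0.900144]): 1 − (1 − 0.752767)(1 − 0.900144) = 0.9753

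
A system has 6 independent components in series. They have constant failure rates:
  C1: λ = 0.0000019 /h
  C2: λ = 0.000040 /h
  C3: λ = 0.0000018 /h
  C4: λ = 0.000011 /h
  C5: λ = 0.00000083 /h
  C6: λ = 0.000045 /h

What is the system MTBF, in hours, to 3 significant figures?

Series of exponential components: λ_sys = Σ λ_i
λ_sys = 0.0000019 + 0.000040 + 0.0000018 + 0.000011 + 0.00000083 + 0.000045 = 1.0053e-04 /h
MTBF = 1 / λ_sys = 9950 h

9950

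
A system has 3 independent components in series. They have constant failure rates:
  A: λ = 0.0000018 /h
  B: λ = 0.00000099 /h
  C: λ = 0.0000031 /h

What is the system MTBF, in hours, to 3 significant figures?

170000

Series of exponential components: λ_sys = Σ λ_i
λ_sys = 0.0000018 + 0.00000099 + 0.0000031 = 5.8900e-06 /h
MTBF = 1 / λ_sys = 170000 h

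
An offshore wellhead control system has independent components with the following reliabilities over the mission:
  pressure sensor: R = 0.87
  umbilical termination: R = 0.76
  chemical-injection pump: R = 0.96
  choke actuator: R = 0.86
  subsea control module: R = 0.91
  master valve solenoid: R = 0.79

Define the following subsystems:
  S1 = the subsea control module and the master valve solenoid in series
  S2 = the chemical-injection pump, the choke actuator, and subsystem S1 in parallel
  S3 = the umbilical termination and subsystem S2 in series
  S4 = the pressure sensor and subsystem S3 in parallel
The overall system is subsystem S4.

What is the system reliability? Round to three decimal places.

Series (subsea control module and master valve solenoid): 0.91000 × 0.79000 = 0.71890
Parallel (chemical-injection pump, choke actuator, and [0.71890]): 1 − (1 − 0.96000)(1 − 0.86000)(1 − 0.71890) = 0.99843
Series (umbilical termination and [0.99843]): 0.76000 × 0.99843 = 0.75881
Parallel (pressure sensor and [0.75881]): 1 − (1 − 0.87000)(1 − 0.75881) = 0.969

0.969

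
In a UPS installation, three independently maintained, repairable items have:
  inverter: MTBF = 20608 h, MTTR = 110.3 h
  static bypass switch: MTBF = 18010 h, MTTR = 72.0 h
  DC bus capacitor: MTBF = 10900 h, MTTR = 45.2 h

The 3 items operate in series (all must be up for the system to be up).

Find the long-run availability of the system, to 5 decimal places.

0.98662

A(inverter) = MTBF/(MTBF+MTTR) = 20608/(20608+110.3) = 0.994676
A(static bypass switch) = MTBF/(MTBF+MTTR) = 18010/(18010+72.0) = 0.996018
A(DC bus capacitor) = MTBF/(MTBF+MTTR) = 10900/(10900+45.2) = 0.995870
Series availability: 0.994676 × 0.996018 × 0.995870 = 0.98662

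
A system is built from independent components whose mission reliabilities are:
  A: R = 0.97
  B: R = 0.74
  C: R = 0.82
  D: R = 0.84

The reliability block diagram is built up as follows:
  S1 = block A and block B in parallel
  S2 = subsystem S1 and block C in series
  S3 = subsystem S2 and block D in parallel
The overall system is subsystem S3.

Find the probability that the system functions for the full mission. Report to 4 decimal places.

0.9702

Parallel (A and B): 1 − (1 − 0.970000)(1 − 0.740000) = 0.992200
Series ([0.992200] and C): 0.992200 × 0.820000 = 0.813604
Parallel ([0.813604] and D): 1 − (1 − 0.813604)(1 − 0.840000) = 0.9702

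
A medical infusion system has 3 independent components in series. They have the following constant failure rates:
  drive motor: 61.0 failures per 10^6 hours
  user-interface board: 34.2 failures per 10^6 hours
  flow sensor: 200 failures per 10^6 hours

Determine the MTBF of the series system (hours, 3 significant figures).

3390

Series of exponential components: λ_sys = Σ λ_i
λ_sys = 0.0000610 + 0.0000342 + 0.000200 = 2.9520e-04 /h
MTBF = 1 / λ_sys = 3390 h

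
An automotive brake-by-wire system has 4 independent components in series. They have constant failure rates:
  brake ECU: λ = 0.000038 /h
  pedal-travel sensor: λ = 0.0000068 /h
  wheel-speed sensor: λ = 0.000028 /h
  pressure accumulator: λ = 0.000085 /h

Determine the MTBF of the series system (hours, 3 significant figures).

6340

Series of exponential components: λ_sys = Σ λ_i
λ_sys = 0.000038 + 0.0000068 + 0.000028 + 0.000085 = 1.5780e-04 /h
MTBF = 1 / λ_sys = 6340 h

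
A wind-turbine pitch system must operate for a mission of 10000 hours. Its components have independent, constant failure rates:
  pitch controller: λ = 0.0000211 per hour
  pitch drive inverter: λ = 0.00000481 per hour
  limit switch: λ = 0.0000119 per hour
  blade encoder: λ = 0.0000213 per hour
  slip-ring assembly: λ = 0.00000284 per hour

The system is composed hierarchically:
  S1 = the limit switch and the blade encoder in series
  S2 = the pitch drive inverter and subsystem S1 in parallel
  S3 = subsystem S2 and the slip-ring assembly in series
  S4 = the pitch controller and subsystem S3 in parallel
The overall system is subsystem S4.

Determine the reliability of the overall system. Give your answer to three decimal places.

R(pitch controller) = exp(−0.0000211 × 10000) = 0.80977
R(pitch drive inverter) = exp(−0.00000481 × 10000) = 0.95304
R(limit switch) = exp(−0.0000119 × 10000) = 0.88781
R(blade encoder) = exp(−0.0000213 × 10000) = 0.80816
R(slip-ring assembly) = exp(−0.00000284 × 10000) = 0.97200
Series (limit switch and blade encoder): 0.88781 × 0.80816 = 0.71749
Parallel (pitch drive inverter and [0.71749]): 1 − (1 − 0.95304)(1 − 0.71749) = 0.98673
Series ([0.98673] and slip-ring assembly): 0.98673 × 0.97200 = 0.95910
Parallel (pitch controller and [0.95910]): 1 − (1 − 0.80977)(1 − 0.95910) = 0.992

0.992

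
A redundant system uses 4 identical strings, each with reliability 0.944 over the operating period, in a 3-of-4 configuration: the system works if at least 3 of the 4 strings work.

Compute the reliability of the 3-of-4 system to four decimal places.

R = Σ_{i=3}^{4} C(4,i) p^i (1−p)^{4−i} with p = 0.944
C(4,3)·0.944^3·0.056^1 = 0.188436
C(4,4)·0.944^4·0.056^0 = 0.794123
Sum = 0.9826

0.9826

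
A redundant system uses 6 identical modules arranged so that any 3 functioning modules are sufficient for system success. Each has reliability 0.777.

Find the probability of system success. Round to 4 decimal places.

R = Σ_{i=3}^{6} C(6,i) p^i (1−p)^{6−i} with p = 0.777
C(6,3)·0.777^3·0.223^3 = 0.104042
C(6,4)·0.777^4·0.223^2 = 0.271885
C(6,5)·0.777^5·0.223^1 = 0.378932
C(6,6)·0.777^6·0.223^0 = 0.220052
Sum = 0.9749

0.9749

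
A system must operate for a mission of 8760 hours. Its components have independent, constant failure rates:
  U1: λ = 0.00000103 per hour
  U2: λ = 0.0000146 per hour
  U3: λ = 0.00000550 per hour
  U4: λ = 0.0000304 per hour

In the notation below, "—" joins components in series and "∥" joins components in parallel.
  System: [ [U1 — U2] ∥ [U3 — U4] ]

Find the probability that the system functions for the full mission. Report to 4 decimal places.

R(U1) = exp(−0.00000103 × 8760) = 0.991018
R(U2) = exp(−0.0000146 × 8760) = 0.879945
R(U3) = exp(−0.00000550 × 8760) = 0.952962
R(U4) = exp(−0.0000304 × 8760) = 0.766206
Series (U1 and U2): 0.991018 × 0.879945 = 0.872041
Series (U3 and U4): 0.952962 × 0.766206 = 0.730165
Parallel ([0.872041] and [0.730165]): 1 − (1 − 0.872041)(1 − 0.730165) = 0.9655

0.9655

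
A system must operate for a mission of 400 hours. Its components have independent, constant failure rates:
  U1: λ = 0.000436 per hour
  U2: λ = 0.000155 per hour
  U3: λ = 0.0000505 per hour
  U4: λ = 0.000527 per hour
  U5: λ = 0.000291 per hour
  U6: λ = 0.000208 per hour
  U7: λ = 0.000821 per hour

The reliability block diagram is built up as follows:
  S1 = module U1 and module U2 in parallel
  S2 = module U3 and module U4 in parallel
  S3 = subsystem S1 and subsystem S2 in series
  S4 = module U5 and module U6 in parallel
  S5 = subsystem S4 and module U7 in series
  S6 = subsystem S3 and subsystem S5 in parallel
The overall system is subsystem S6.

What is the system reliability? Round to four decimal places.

0.9962

R(U1) = exp(−0.000436 × 400) = 0.839961
R(U2) = exp(−0.000155 × 400) = 0.939883
R(U3) = exp(−0.0000505 × 400) = 0.980003
R(U4) = exp(−0.000527 × 400) = 0.809936
R(U5) = exp(−0.000291 × 400) = 0.890119
R(U6) = exp(−0.000208 × 400) = 0.920167
R(U7) = exp(−0.000821 × 400) = 0.720075
Parallel (U1 and U2): 1 − (1 − 0.839961)(1 − 0.939883) = 0.990379
Parallel (U3 and U4): 1 − (1 − 0.980003)(1 − 0.809936) = 0.996199
Series ([0.990379] and [0.996199]): 0.990379 × 0.996199 = 0.986615
Parallel (U5 and U6): 1 − (1 − 0.890119)(1 − 0.920167) = 0.991228
Series ([0.991228] and U7): 0.991228 × 0.720075 = 0.713759
Parallel ([0.986615] and [0.713759]): 1 − (1 − 0.986615)(1 − 0.713759) = 0.9962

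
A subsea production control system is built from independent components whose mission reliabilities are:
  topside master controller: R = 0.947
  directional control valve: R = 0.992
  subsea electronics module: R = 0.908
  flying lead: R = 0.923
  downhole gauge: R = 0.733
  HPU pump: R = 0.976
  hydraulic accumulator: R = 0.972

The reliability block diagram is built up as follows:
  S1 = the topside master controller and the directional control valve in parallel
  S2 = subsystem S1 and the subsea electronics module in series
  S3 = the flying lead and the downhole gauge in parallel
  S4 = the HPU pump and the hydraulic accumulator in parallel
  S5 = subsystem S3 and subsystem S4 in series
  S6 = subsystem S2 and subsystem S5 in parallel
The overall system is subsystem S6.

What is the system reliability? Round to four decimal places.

0.9980

Parallel (topside master controller and directional control valve): 1 − (1 − 0.947000)(1 − 0.992000) = 0.999576
Series ([0.999576] and subsea electronics module): 0.999576 × 0.908000 = 0.907615
Parallel (flying lead and downhole gauge): 1 − (1 − 0.923000)(1 − 0.733000) = 0.979441
Parallel (HPU pump and hydraulic accumulator): 1 − (1 − 0.976000)(1 − 0.972000) = 0.999328
Series ([0.979441] and [0.999328]): 0.979441 × 0.999328 = 0.978783
Parallel ([0.907615] and [0.978783]): 1 − (1 − 0.907615)(1 − 0.978783) = 0.9980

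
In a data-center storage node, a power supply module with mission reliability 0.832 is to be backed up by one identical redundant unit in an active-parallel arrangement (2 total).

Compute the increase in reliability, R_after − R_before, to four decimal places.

R_before = 0.832
R_after = 1 − (1 − 0.832)^2 = 0.9718
ΔR = 0.9718 − 0.832 = 0.1398

0.1398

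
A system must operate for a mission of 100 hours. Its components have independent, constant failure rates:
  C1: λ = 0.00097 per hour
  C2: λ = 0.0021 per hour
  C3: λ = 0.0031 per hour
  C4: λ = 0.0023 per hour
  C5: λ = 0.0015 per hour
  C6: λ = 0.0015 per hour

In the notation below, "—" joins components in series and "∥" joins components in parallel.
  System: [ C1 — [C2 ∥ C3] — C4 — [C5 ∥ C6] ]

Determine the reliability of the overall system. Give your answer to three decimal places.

R(C1) = exp(−0.00097 × 100) = 0.90756
R(C2) = exp(−0.0021 × 100) = 0.81058
R(C3) = exp(−0.0031 × 100) = 0.73345
R(C4) = exp(−0.0023 × 100) = 0.79453
R(C5) = exp(−0.0015 × 100) = 0.86071
R(C6) = exp(−0.0015 × 100) = 0.86071
Parallel (C2 and C3): 1 − (1 − 0.81058)(1 − 0.73345) = 0.94951
Parallel (C5 and C6): 1 − (1 − 0.86071)(1 − 0.86071) = 0.98060
Series (C1, [0.94951], C4, and [0.98060]): 0.90756 × 0.94951 × 0.79453 × 0.98060 = 0.671

0.671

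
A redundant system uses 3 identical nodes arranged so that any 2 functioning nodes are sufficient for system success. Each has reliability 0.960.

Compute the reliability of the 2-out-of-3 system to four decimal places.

R = Σ_{i=2}^{3} C(3,i) p^i (1−p)^{3−i} with p = 0.960
C(3,2)·0.960^2·0.040^1 = 0.110592
C(3,3)·0.960^3·0.040^0 = 0.884736
Sum = 0.9953

0.9953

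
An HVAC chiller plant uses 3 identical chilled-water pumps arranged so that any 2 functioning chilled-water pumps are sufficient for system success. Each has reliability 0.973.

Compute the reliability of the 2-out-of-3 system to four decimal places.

R = Σ_{i=2}^{3} C(3,i) p^i (1−p)^{3−i} with p = 0.973
C(3,2)·0.973^2·0.027^1 = 0.076685
C(3,3)·0.973^3·0.027^0 = 0.921167
Sum = 0.9979

0.9979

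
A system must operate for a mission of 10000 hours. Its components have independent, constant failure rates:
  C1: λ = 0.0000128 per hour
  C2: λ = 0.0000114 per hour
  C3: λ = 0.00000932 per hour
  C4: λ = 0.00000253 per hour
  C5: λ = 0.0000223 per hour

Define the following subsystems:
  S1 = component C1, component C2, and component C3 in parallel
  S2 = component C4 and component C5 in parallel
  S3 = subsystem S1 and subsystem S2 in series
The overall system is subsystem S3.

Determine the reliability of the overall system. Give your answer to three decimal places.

0.994

R(C1) = exp(−0.0000128 × 10000) = 0.87985
R(C2) = exp(−0.0000114 × 10000) = 0.89226
R(C3) = exp(−0.00000932 × 10000) = 0.91101
R(C4) = exp(−0.00000253 × 10000) = 0.97502
R(C5) = exp(−0.0000223 × 10000) = 0.80011
Parallel (C1, C2, and C3): 1 − (1 − 0.87985)(1 − 0.89226)(1 − 0.91101) = 0.99885
Parallel (C4 and C5): 1 − (1 − 0.97502)(1 − 0.80011) = 0.99501
Series ([0.99885] and [0.99501]): 0.99885 × 0.99501 = 0.994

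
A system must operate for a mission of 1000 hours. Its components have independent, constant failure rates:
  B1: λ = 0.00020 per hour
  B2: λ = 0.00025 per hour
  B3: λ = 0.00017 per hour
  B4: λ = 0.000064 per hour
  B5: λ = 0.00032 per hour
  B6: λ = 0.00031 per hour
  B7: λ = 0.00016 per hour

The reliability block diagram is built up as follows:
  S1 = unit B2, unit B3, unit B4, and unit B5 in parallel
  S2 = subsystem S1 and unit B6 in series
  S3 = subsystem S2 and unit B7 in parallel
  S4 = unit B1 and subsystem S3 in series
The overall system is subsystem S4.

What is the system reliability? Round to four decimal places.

R(B1) = exp(−0.00020 × 1000) = 0.818731
R(B2) = exp(−0.00025 × 1000) = 0.778801
R(B3) = exp(−0.00017 × 1000) = 0.843665
R(B4) = exp(−0.000064 × 1000) = 0.938005
R(B5) = exp(−0.00032 × 1000) = 0.726149
R(B6) = exp(−0.00031 × 1000) = 0.733447
R(B7) = exp(−0.00016 × 1000) = 0.852144
Parallel (B2, B3, B4, and B5): 1 − (1 − 0.778801)(1 − 0.843665)(1 − 0.938005)(1 − 0.726149) = 0.999413
Series ([0.999413] and B6): 0.999413 × 0.733447 = 0.733016
Parallel ([0.733016] and B7): 1 − (1 − 0.733016)(1 − 0.852144) = 0.960525
Series (B1 and [0.960525]): 0.818731 × 0.960525 = 0.7864

0.7864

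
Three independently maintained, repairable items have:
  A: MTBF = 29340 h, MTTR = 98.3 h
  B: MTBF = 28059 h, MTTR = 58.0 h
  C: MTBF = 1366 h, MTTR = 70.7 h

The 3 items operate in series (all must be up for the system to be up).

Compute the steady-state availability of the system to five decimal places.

A(A) = MTBF/(MTBF+MTTR) = 29340/(29340+98.3) = 0.996661
A(B) = MTBF/(MTBF+MTTR) = 28059/(28059+58.0) = 0.997937
A(C) = MTBF/(MTBF+MTTR) = 1366/(1366+70.7) = 0.950790
Series availability: 0.996661 × 0.997937 × 0.950790 = 0.94566

0.94566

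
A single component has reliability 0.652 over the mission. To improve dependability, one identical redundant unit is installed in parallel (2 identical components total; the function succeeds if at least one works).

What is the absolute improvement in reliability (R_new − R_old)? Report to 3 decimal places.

R_before = 0.652
R_after = 1 − (1 − 0.652)^2 = 0.879
ΔR = 0.879 − 0.652 = 0.227

0.227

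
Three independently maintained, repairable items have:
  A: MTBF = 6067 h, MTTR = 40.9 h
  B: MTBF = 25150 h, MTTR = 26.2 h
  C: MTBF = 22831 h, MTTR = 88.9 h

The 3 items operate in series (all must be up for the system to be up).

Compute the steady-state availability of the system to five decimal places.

A(A) = MTBF/(MTBF+MTTR) = 6067/(6067+40.9) = 0.993304
A(B) = MTBF/(MTBF+MTTR) = 25150/(25150+26.2) = 0.998959
A(C) = MTBF/(MTBF+MTTR) = 22831/(22831+88.9) = 0.996121
Series availability: 0.993304 × 0.998959 × 0.996121 = 0.98842

0.98842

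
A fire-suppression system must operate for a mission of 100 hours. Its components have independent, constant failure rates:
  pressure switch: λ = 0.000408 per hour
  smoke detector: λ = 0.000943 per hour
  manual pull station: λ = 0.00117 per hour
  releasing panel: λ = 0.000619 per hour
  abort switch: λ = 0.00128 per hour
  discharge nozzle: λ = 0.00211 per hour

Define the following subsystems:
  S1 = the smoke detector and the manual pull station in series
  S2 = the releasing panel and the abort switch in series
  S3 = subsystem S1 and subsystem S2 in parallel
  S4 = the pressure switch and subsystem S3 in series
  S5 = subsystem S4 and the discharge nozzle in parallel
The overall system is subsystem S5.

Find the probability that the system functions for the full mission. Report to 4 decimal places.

R(pressure switch) = exp(−0.000408 × 100) = 0.960021
R(smoke detector) = exp(−0.000943 × 100) = 0.910010
R(manual pull station) = exp(−0.00117 × 100) = 0.889585
R(releasing panel) = exp(−0.000619 × 100) = 0.939977
R(abort switch) = exp(−0.00128 × 100) = 0.879853
R(discharge nozzle) = exp(−0.00211 × 100) = 0.809774
Series (smoke detector and manual pull station): 0.910010 × 0.889585 = 0.809531
Series (releasing panel and abort switch): 0.939977 × 0.879853 = 0.827042
Parallel ([0.809531] and [0.827042]): 1 − (1 − 0.809531)(1 − 0.827042) = 0.967057
Series (pressure switch and [0.967057]): 0.960021 × 0.967057 = 0.928395
Parallel ([0.928395] and discharge nozzle): 1 − (1 − 0.928395)(1 − 0.809774) = 0.9864

0.9864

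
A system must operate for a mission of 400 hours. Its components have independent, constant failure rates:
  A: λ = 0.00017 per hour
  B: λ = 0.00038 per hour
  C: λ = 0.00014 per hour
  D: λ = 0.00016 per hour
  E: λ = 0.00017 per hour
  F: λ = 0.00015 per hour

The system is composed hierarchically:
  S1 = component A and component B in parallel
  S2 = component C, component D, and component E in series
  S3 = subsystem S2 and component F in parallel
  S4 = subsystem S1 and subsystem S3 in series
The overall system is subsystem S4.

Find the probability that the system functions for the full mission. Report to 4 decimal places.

R(A) = exp(−0.00017 × 400) = 0.934260
R(B) = exp(−0.00038 × 400) = 0.858988
R(C) = exp(−0.00014 × 400) = 0.945539
R(D) = exp(−0.00016 × 400) = 0.938005
R(E) = exp(−0.00017 × 400) = 0.934260
R(F) = exp(−0.00015 × 400) = 0.941765
Parallel (A and B): 1 − (1 − 0.934260)(1 − 0.858988) = 0.990730
Series (C, D, and E): 0.945539 × 0.938005 × 0.934260 = 0.828614
Parallel ([0.828614] and F): 1 − (1 − 0.828614)(1 − 0.941765) = 0.990019
Series ([0.990730] and [0.990019]): 0.990730 × 0.990019 = 0.9808

0.9808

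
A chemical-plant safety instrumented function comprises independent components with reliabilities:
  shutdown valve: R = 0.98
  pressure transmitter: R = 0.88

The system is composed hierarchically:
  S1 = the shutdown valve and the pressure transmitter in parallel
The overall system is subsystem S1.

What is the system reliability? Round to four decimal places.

0.9976

Parallel (shutdown valve and pressure transmitter): 1 − (1 − 0.980000)(1 − 0.880000) = 0.9976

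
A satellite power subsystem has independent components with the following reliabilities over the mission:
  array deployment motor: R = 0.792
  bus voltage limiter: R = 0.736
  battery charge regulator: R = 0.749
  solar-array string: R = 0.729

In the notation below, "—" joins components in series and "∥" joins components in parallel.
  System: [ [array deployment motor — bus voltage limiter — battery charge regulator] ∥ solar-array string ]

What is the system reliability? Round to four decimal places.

Series (array deployment motor, bus voltage limiter, and battery charge regulator): 0.792000 × 0.736000 × 0.749000 = 0.436601
Parallel ([0.436601] and solar-array string): 1 − (1 − 0.436601)(1 − 0.729000) = 0.8473

0.8473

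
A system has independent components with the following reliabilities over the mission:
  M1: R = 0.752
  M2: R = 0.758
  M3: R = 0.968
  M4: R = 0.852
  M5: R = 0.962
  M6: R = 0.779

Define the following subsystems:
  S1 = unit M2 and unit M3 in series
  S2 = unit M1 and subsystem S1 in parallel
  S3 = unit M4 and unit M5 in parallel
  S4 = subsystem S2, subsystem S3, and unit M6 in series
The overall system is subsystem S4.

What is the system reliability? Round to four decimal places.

Series (M2 and M3): 0.758000 × 0.968000 = 0.733744
Parallel (M1 and [0.733744]): 1 − (1 − 0.752000)(1 − 0.733744) = 0.933969
Parallel (M4 and M5): 1 − (1 − 0.852000)(1 − 0.962000) = 0.994376
Series ([0.933969], [0.994376], and M6): 0.933969 × 0.994376 × 0.779000 = 0.7235

0.7235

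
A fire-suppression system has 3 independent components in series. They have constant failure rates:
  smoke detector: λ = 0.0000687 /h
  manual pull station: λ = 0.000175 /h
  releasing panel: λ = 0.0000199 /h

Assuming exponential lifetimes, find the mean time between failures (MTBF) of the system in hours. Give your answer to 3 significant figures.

Series of exponential components: λ_sys = Σ λ_i
λ_sys = 0.0000687 + 0.000175 + 0.0000199 = 2.6360e-04 /h
MTBF = 1 / λ_sys = 3790 h

3790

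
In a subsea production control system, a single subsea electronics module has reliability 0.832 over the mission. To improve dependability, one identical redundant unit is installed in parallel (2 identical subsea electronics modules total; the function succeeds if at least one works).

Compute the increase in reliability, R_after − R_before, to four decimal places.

0.1398

R_before = 0.832
R_after = 1 − (1 − 0.832)^2 = 0.9718
ΔR = 0.9718 − 0.832 = 0.1398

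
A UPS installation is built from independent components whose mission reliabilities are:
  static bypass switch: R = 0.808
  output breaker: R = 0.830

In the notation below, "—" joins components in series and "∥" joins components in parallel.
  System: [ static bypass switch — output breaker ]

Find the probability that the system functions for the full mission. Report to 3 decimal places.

0.671

Series (static bypass switch and output breaker): 0.80800 × 0.83000 = 0.671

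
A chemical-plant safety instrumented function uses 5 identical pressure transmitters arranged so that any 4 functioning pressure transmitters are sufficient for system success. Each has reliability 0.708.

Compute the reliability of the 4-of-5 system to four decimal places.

0.5447

R = Σ_{i=4}^{5} C(5,i) p^i (1−p)^{5−i} with p = 0.708
C(5,4)·0.708^4·0.292^1 = 0.366848
C(5,5)·0.708^5·0.292^0 = 0.177896
Sum = 0.5447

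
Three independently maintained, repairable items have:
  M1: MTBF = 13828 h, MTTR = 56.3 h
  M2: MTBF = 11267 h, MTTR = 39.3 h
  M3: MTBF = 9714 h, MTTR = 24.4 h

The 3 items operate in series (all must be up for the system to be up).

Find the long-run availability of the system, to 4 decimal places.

0.9900

A(M1) = MTBF/(MTBF+MTTR) = 13828/(13828+56.3) = 0.995945
A(M2) = MTBF/(MTBF+MTTR) = 11267/(11267+39.3) = 0.996524
A(M3) = MTBF/(MTBF+MTTR) = 9714/(9714+24.4) = 0.997494
Series availability: 0.995945 × 0.996524 × 0.997494 = 0.9900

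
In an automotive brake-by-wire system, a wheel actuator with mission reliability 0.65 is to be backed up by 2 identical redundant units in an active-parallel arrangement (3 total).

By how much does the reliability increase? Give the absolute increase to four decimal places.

0.3071

R_before = 0.65
R_after = 1 − (1 − 0.65)^3 = 0.9571
ΔR = 0.9571 − 0.65 = 0.3071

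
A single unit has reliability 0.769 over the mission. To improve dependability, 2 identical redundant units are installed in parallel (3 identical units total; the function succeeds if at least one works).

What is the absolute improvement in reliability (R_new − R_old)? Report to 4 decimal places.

0.2187

R_before = 0.769
R_after = 1 − (1 − 0.769)^3 = 0.9877
ΔR = 0.9877 − 0.769 = 0.2187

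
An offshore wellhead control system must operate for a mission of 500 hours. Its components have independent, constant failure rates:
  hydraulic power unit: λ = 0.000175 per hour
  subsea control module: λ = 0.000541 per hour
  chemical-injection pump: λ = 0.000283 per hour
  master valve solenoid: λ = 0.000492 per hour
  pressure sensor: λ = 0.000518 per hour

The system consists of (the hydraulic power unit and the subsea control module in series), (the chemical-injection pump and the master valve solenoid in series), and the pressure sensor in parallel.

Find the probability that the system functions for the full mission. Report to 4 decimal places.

R(hydraulic power unit) = exp(−0.000175 × 500) = 0.916219
R(subsea control module) = exp(−0.000541 × 500) = 0.762998
R(chemical-injection pump) = exp(−0.000283 × 500) = 0.868055
R(master valve solenoid) = exp(−0.000492 × 500) = 0.781922
R(pressure sensor) = exp(−0.000518 × 500) = 0.771823
Series (hydraulic power unit and subsea control module): 0.916219 × 0.762998 = 0.699073
Series (chemical-injection pump and master valve solenoid): 0.868055 × 0.781922 = 0.678751
Parallel ([0.699073], [0.678751], and pressure sensor): 1 − (1 − 0.699073)(1 − 0.678751)(1 − 0.771823) = 0.9779

0.9779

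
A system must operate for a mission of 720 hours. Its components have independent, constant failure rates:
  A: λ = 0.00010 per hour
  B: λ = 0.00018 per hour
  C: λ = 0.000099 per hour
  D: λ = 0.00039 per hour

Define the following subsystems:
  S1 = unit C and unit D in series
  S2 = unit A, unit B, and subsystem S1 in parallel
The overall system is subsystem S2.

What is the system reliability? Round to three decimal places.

R(A) = exp(−0.00010 × 720) = 0.93053
R(B) = exp(−0.00018 × 720) = 0.87845
R(C) = exp(−0.000099 × 720) = 0.93120
R(D) = exp(−0.00039 × 720) = 0.75518
Series (C and D): 0.93120 × 0.75518 = 0.70322
Parallel (A, B, and [0.70322]): 1 − (1 − 0.93053)(1 − 0.87845)(1 − 0.70322) = 0.997

0.997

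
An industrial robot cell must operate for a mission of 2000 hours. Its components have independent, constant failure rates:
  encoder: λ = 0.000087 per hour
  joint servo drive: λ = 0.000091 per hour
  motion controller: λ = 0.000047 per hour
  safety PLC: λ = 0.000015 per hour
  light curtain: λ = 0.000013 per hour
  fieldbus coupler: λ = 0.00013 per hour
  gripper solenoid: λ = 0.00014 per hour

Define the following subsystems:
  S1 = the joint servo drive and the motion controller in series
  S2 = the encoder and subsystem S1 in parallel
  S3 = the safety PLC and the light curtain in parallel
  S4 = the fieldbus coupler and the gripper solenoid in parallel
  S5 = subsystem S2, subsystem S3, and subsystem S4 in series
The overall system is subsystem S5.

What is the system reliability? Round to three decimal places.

0.907

R(encoder) = exp(−0.000087 × 2000) = 0.84030
R(joint servo drive) = exp(−0.000091 × 2000) = 0.83360
R(motion controller) = exp(−0.000047 × 2000) = 0.91028
R(safety PLC) = exp(−0.000015 × 2000) = 0.97045
R(light curtain) = exp(−0.000013 × 2000) = 0.97434
R(fieldbus coupler) = exp(−0.00013 × 2000) = 0.77105
R(gripper solenoid) = exp(−0.00014 × 2000) = 0.75578
Series (joint servo drive and motion controller): 0.83360 × 0.91028 = 0.75881
Parallel (encoder and [0.75881]): 1 − (1 − 0.84030)(1 − 0.75881) = 0.96148
Parallel (safety PLC and light curtain): 1 − (1 − 0.97045)(1 − 0.97434) = 0.99924
Parallel (fieldbus coupler and gripper solenoid): 1 − (1 − 0.77105)(1 − 0.75578) = 0.94409
Series ([0.96148], [0.99924], and [0.94409]): 0.96148 × 0.99924 × 0.94409 = 0.907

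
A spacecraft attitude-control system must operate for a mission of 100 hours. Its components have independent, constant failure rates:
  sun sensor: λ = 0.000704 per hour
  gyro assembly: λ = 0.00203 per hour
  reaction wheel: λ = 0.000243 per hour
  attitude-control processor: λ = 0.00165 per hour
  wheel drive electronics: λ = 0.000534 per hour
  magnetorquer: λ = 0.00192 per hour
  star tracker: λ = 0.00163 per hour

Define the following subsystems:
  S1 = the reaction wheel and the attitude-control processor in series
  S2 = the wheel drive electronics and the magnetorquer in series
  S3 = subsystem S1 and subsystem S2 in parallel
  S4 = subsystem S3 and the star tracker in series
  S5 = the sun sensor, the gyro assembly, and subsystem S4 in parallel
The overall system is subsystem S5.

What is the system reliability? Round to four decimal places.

R(sun sensor) = exp(−0.000704 × 100) = 0.932021
R(gyro assembly) = exp(−0.00203 × 100) = 0.816278
R(reaction wheel) = exp(−0.000243 × 100) = 0.975993
R(attitude-control processor) = exp(−0.00165 × 100) = 0.847894
R(wheel drive electronics) = exp(−0.000534 × 100) = 0.948001
R(magnetorquer) = exp(−0.00192 × 100) = 0.825307
R(star tracker) = exp(−0.00163 × 100) = 0.849591
Series (reaction wheel and attitude-control processor): 0.975993 × 0.847894 = 0.827539
Series (wheel drive electronics and magnetorquer): 0.948001 × 0.825307 = 0.782392
Parallel ([0.827539] and [0.782392]): 1 − (1 − 0.827539)(1 − 0.782392) = 0.962471
Series ([0.962471] and star tracker): 0.962471 × 0.849591 = 0.817707
Parallel (sun sensor, gyro assembly, and [0.817707]): 1 − (1 − 0.932021)(1 − 0.816278)(1 − 0.817707) = 0.9977

0.9977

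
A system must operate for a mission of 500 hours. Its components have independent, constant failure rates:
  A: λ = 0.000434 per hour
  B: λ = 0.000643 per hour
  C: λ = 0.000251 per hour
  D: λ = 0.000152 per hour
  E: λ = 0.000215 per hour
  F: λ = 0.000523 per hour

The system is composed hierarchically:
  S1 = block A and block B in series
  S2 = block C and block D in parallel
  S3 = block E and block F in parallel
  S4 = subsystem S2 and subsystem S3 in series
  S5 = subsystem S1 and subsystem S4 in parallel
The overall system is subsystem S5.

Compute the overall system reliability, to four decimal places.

R(A) = exp(−0.000434 × 500) = 0.804930
R(B) = exp(−0.000643 × 500) = 0.725061
R(C) = exp(−0.000251 × 500) = 0.882056
R(D) = exp(−0.000152 × 500) = 0.926816
R(E) = exp(−0.000215 × 500) = 0.898077
R(F) = exp(−0.000523 × 500) = 0.769896
Series (A and B): 0.804930 × 0.725061 = 0.583623
Parallel (C and D): 1 − (1 − 0.882056)(1 − 0.926816) = 0.991368
Parallel (E and F): 1 − (1 − 0.898077)(1 − 0.769896) = 0.976547
Series ([0.991368] and [0.976547]): 0.991368 × 0.976547 = 0.968117
Parallel ([0.583623] and [0.968117]): 1 − (1 − 0.583623)(1 − 0.968117) = 0.9867

0.9867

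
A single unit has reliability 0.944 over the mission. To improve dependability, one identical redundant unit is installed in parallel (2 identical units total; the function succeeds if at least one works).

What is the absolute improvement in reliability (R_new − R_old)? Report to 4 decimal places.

R_before = 0.944
R_after = 1 − (1 − 0.944)^2 = 0.9969
ΔR = 0.9969 − 0.944 = 0.0529

0.0529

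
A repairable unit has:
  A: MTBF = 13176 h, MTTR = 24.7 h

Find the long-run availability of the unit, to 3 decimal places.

0.998

A(A) = MTBF/(MTBF+MTTR) = 13176/(13176+24.7) = 0.998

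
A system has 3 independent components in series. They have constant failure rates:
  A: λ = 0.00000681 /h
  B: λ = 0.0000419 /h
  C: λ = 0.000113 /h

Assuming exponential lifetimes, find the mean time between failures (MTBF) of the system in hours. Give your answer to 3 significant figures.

6180

Series of exponential components: λ_sys = Σ λ_i
λ_sys = 0.00000681 + 0.0000419 + 0.000113 = 1.6171e-04 /h
MTBF = 1 / λ_sys = 6180 h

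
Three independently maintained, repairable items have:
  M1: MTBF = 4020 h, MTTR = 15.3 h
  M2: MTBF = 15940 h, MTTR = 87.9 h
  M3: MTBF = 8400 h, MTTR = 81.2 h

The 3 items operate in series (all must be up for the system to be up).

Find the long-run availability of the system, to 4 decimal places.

0.9813

A(M1) = MTBF/(MTBF+MTTR) = 4020/(4020+15.3) = 0.996208
A(M2) = MTBF/(MTBF+MTTR) = 15940/(15940+87.9) = 0.994516
A(M3) = MTBF/(MTBF+MTTR) = 8400/(8400+81.2) = 0.990426
Series availability: 0.996208 × 0.994516 × 0.990426 = 0.9813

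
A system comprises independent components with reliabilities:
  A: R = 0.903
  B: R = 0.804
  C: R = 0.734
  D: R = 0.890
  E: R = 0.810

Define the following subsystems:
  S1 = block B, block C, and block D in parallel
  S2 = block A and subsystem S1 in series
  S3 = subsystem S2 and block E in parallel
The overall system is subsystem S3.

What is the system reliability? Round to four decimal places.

0.9806

Parallel (B, C, and D): 1 − (1 − 0.804000)(1 − 0.734000)(1 − 0.890000) = 0.994265
Series (A and [0.994265]): 0.903000 × 0.994265 = 0.897821
Parallel ([0.897821] and E): 1 − (1 − 0.897821)(1 − 0.810000) = 0.9806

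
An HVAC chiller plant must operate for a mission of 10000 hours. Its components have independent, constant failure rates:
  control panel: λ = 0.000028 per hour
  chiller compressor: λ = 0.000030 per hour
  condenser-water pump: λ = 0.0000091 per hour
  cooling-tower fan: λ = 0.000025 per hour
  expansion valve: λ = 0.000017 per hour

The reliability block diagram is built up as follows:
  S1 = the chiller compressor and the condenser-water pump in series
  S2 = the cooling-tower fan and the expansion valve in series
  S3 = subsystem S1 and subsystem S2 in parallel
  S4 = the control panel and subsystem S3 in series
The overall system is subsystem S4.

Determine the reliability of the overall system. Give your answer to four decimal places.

0.6719

R(control panel) = exp(−0.000028 × 10000) = 0.755784
R(chiller compressor) = exp(−0.000030 × 10000) = 0.740818
R(condenser-water pump) = exp(−0.0000091 × 10000) = 0.913018
R(cooling-tower fan) = exp(−0.000025 × 10000) = 0.778801
R(expansion valve) = exp(−0.000017 × 10000) = 0.843665
Series (chiller compressor and condenser-water pump): 0.740818 × 0.913018 = 0.676380
Series (cooling-tower fan and expansion valve): 0.778801 × 0.843665 = 0.657047
Parallel ([0.676380] and [0.657047]): 1 − (1 − 0.676380)(1 − 0.657047) = 0.889014
Series (control panel and [0.889014]): 0.755784 × 0.889014 = 0.6719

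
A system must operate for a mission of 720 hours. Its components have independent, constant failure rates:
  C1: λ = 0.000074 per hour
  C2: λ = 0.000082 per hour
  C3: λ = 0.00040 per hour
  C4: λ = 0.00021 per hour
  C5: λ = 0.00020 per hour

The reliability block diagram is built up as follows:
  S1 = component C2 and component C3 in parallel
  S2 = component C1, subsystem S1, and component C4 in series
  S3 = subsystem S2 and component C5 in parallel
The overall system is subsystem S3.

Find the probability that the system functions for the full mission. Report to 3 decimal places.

0.974

R(C1) = exp(−0.000074 × 720) = 0.94811
R(C2) = exp(−0.000082 × 720) = 0.94267
R(C3) = exp(−0.00040 × 720) = 0.74976
R(C4) = exp(−0.00021 × 720) = 0.85968
R(C5) = exp(−0.00020 × 720) = 0.86589
Parallel (C2 and C3): 1 − (1 − 0.94267)(1 − 0.74976) = 0.98565
Series (C1, [0.98565], and C4): 0.94811 × 0.98565 × 0.85968 = 0.80337
Parallel ([0.80337] and C5): 1 − (1 − 0.80337)(1 − 0.86589) = 0.974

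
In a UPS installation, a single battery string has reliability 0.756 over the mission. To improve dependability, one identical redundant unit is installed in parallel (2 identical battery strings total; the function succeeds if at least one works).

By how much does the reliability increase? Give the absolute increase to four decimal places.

0.1845

R_before = 0.756
R_after = 1 − (1 − 0.756)^2 = 0.9405
ΔR = 0.9405 − 0.756 = 0.1845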